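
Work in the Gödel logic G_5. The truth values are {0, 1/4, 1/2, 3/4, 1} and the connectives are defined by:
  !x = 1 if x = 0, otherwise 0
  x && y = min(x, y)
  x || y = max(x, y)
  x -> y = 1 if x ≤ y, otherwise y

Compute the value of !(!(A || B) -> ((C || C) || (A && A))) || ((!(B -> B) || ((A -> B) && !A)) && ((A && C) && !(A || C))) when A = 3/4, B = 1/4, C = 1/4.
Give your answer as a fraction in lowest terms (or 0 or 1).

A || B = 3/4 || 1/4 = 3/4
!(A || B) = !3/4 = 0
C || C = 1/4 || 1/4 = 1/4
A && A = 3/4 && 3/4 = 3/4
(C || C) || (A && A) = 1/4 || 3/4 = 3/4
!(A || B) -> ((C || C) || (A && A)) = 0 -> 3/4 = 1
!(!(A || B) -> ((C || C) || (A && A))) = !1 = 0
B -> B = 1/4 -> 1/4 = 1
!(B -> B) = !1 = 0
A -> B = 3/4 -> 1/4 = 1/4
!A = !3/4 = 0
(A -> B) && !A = 1/4 && 0 = 0
!(B -> B) || ((A -> B) && !A) = 0 || 0 = 0
A && C = 3/4 && 1/4 = 1/4
A || C = 3/4 || 1/4 = 3/4
!(A || C) = !3/4 = 0
(A && C) && !(A || C) = 1/4 && 0 = 0
(!(B -> B) || ((A -> B) && !A)) && ((A && C) && !(A || C)) = 0 && 0 = 0
!(!(A || B) -> ((C || C) || (A && A))) || ((!(B -> B) || ((A -> B) && !A)) && ((A && C) && !(A || C))) = 0 || 0 = 0

0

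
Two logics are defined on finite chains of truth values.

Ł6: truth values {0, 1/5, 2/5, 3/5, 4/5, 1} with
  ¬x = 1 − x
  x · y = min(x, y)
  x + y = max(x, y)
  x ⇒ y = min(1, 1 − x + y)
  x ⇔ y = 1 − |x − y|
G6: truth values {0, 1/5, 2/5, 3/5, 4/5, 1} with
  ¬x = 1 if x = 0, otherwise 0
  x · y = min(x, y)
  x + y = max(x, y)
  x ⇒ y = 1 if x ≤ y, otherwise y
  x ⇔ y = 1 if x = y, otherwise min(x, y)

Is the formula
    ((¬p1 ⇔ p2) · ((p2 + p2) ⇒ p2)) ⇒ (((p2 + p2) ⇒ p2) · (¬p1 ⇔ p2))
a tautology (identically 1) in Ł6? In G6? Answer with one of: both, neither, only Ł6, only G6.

In Ł6: every assignment gives 1 — tautology.
In G6: every assignment gives 1 — tautology.

both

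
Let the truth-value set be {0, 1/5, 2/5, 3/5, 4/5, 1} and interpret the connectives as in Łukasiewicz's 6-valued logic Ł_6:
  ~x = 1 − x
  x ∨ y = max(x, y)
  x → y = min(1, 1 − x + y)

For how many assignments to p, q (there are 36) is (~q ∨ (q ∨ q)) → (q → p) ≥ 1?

value 1: 27 assignments (counts)
value 4/5: 3 assignments
value 3/5: 2 assignments
value 2/5: 2 assignments
value 1/5: 1 assignment
value 0: 1 assignment
So 27 of the 36 assignments meet the threshold.

27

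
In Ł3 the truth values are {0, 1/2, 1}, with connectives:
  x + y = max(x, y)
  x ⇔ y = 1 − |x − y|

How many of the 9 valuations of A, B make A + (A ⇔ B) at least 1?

5

A = 0, B = 0 ↦ 1  ≥
A = 0, B = 1/2 ↦ 1/2  <
A = 0, B = 1 ↦ 0  <
A = 1/2, B = 0 ↦ 1/2  <
A = 1/2, B = 1/2 ↦ 1  ≥
A = 1/2, B = 1 ↦ 1/2  <
A = 1, B = 0 ↦ 1  ≥
A = 1, B = 1/2 ↦ 1  ≥
A = 1, B = 1 ↦ 1  ≥
So 5 of the 9 assignments meet the threshold.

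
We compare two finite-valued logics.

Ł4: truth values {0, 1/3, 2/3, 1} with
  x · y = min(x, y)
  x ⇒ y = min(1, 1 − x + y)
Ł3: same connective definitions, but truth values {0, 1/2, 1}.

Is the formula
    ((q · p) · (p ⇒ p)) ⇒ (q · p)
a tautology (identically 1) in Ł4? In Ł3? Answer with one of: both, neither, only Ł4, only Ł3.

In Ł4: every assignment gives 1 — tautology.
In Ł3: every assignment gives 1 — tautology.

both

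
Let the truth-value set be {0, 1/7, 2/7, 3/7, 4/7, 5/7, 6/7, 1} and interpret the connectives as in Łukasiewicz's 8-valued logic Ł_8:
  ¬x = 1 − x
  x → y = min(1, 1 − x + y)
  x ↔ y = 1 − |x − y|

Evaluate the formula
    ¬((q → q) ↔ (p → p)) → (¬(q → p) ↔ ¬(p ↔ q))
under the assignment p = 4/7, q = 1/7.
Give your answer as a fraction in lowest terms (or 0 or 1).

q → q = 1/7 → 1/7 = 1
p → p = 4/7 → 4/7 = 1
(q → q) ↔ (p → p) = 1 ↔ 1 = 1
¬((q → q) ↔ (p → p)) = ¬1 = 0
q → p = 1/7 → 4/7 = 1
¬(q → p) = ¬1 = 0
p ↔ q = 4/7 ↔ 1/7 = 4/7
¬(p ↔ q) = ¬4/7 = 3/7
¬(q → p) ↔ ¬(p ↔ q) = 0 ↔ 3/7 = 4/7
¬((q → q) ↔ (p → p)) → (¬(q → p) ↔ ¬(p ↔ q)) = 0 → 4/7 = 1

1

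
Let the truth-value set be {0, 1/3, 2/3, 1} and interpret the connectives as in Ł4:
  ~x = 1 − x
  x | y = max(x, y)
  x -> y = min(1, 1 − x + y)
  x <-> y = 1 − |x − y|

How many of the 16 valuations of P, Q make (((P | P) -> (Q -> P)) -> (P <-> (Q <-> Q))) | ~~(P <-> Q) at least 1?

P = 0, Q = 0 ↦ 1  ≥
P = 0, Q = 1/3 ↦ 2/3  <
P = 0, Q = 2/3 ↦ 1/3  <
P = 0, Q = 1 ↦ 0  <
P = 1/3, Q = 0 ↦ 2/3  <
P = 1/3, Q = 1/3 ↦ 1  ≥
P = 1/3, Q = 2/3 ↦ 2/3  <
P = 1/3, Q = 1 ↦ 1/3  <
P = 2/3, Q = 0 ↦ 2/3  <
P = 2/3, Q = 1/3 ↦ 2/3  <
P = 2/3, Q = 2/3 ↦ 1  ≥
P = 2/3, Q = 1 ↦ 2/3  <
P = 1, Q = 0 ↦ 1  ≥
P = 1, Q = 1/3 ↦ 1  ≥
P = 1, Q = 2/3 ↦ 1  ≥
P = 1, Q = 1 ↦ 1  ≥
So 7 of the 16 assignments meet the threshold.

7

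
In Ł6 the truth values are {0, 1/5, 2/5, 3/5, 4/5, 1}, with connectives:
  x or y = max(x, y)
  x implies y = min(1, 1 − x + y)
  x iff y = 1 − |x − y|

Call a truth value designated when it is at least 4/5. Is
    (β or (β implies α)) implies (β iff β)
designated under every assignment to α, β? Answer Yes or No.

Yes

At α = 1/5, β = 0, for instance:
β implies α = 0 implies 1/5 = 1
β or (β implies α) = 0 or 1 = 1
β iff β = 0 iff 0 = 1
(β or (β implies α)) implies (β iff β) = 1 implies 1 = 1
and checking the remaining 35 assignments likewise gives ≥ 4/5 in every case.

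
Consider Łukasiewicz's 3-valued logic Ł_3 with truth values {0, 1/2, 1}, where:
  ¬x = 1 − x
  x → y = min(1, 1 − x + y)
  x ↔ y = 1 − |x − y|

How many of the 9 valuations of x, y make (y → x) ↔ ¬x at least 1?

x = 0, y = 0 ↦ 1  ≥
x = 0, y = 1/2 ↦ 1/2  <
x = 0, y = 1 ↦ 0  <
x = 1/2, y = 0 ↦ 1/2  <
x = 1/2, y = 1/2 ↦ 1/2  <
x = 1/2, y = 1 ↦ 1  ≥
x = 1, y = 0 ↦ 0  <
x = 1, y = 1/2 ↦ 0  <
x = 1, y = 1 ↦ 0  <
So 2 of the 9 assignments meet the threshold.

2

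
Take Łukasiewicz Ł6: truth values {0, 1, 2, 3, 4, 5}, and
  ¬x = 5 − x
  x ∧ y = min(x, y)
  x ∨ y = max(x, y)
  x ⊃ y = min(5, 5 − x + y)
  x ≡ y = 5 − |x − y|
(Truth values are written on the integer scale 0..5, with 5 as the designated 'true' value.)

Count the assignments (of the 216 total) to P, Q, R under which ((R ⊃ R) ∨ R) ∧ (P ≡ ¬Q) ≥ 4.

96

value 5: 36 assignments (counts)
value 4: 60 assignments (counts)
value 3: 48 assignments
value 2: 36 assignments
value 1: 24 assignments
value 0: 12 assignments
So 96 of the 216 assignments meet the threshold.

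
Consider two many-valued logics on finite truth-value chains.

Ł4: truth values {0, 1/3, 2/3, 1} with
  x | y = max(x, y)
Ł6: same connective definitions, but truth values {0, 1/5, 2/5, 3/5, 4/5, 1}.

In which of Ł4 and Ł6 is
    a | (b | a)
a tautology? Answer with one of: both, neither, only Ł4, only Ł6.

In Ł4: at a = 0, b = 0 the value is 0 — not a tautology.
In Ł6: at a = 0, b = 0 the value is 0 — not a tautology.

neither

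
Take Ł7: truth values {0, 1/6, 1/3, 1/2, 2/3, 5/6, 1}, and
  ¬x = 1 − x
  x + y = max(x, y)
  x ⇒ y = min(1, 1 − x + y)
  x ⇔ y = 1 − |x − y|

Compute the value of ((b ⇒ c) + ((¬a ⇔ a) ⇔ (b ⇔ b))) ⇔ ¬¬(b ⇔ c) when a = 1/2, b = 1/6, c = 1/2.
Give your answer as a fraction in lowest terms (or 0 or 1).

2/3

b ⇒ c = 1/6 ⇒ 1/2 = 1
¬a = ¬1/2 = 1/2
¬a ⇔ a = 1/2 ⇔ 1/2 = 1
b ⇔ b = 1/6 ⇔ 1/6 = 1
(¬a ⇔ a) ⇔ (b ⇔ b) = 1 ⇔ 1 = 1
(b ⇒ c) + ((¬a ⇔ a) ⇔ (b ⇔ b)) = 1 + 1 = 1
b ⇔ c = 1/6 ⇔ 1/2 = 2/3
¬(b ⇔ c) = ¬2/3 = 1/3
¬¬(b ⇔ c) = ¬1/3 = 2/3
((b ⇒ c) + ((¬a ⇔ a) ⇔ (b ⇔ b))) ⇔ ¬¬(b ⇔ c) = 1 ⇔ 2/3 = 2/3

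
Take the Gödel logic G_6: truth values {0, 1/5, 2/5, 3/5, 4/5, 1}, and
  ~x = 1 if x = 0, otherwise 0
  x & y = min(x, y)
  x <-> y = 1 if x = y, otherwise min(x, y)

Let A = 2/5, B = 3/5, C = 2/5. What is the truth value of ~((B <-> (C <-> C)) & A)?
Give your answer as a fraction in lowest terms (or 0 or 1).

C <-> C = 2/5 <-> 2/5 = 1
B <-> (C <-> C) = 3/5 <-> 1 = 3/5
(B <-> (C <-> C)) & A = 3/5 & 2/5 = 2/5
~((B <-> (C <-> C)) & A) = ~2/5 = 0

0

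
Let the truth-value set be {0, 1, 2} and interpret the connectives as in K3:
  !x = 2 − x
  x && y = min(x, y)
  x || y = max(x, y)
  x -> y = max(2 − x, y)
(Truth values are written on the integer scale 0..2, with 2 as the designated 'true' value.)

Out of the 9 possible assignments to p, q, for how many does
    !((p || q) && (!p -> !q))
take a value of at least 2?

2

p = 0, q = 0 ↦ 2  ≥
p = 0, q = 1 ↦ 1  <
p = 0, q = 2 ↦ 2  ≥
p = 1, q = 0 ↦ 1  <
p = 1, q = 1 ↦ 1  <
p = 1, q = 2 ↦ 1  <
p = 2, q = 0 ↦ 0  <
p = 2, q = 1 ↦ 0  <
p = 2, q = 2 ↦ 0  <
So 2 of the 9 assignments meet the threshold.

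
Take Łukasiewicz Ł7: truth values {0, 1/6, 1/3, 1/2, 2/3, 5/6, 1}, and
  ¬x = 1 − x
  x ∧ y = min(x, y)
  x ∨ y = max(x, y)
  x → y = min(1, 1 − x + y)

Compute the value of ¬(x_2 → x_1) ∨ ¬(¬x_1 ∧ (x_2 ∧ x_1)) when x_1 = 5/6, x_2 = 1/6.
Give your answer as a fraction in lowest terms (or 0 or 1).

x_2 → x_1 = 1/6 → 5/6 = 1
¬(x_2 → x_1) = ¬1 = 0
¬x_1 = ¬5/6 = 1/6
x_2 ∧ x_1 = 1/6 ∧ 5/6 = 1/6
¬x_1 ∧ (x_2 ∧ x_1) = 1/6 ∧ 1/6 = 1/6
¬(¬x_1 ∧ (x_2 ∧ x_1)) = ¬1/6 = 5/6
¬(x_2 → x_1) ∨ ¬(¬x_1 ∧ (x_2 ∧ x_1)) = 0 ∨ 5/6 = 5/6

5/6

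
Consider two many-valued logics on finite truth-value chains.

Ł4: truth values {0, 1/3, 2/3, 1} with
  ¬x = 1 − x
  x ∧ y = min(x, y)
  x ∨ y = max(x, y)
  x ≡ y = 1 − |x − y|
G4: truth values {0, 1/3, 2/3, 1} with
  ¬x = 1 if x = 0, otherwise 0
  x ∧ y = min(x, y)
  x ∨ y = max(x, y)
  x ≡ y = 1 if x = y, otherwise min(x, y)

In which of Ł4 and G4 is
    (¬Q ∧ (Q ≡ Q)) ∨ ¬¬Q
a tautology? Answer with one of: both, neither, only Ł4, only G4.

In Ł4: at Q = 1/3 the value is 2/3 — not a tautology.
In G4: every assignment gives 1 — tautology.

only G4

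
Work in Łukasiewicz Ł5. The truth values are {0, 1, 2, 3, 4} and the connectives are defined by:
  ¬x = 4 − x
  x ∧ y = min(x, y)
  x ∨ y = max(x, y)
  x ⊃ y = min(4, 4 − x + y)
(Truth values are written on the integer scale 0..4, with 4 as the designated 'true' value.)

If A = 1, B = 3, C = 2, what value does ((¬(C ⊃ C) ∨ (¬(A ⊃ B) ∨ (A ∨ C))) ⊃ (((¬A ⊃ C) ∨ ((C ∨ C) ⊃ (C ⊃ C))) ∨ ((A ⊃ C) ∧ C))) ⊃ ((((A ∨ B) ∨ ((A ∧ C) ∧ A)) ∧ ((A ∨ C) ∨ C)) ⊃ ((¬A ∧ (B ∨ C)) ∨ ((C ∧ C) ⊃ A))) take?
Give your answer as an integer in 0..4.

C ⊃ C = 2 ⊃ 2 = 4
¬(C ⊃ C) = ¬4 = 0
A ⊃ B = 1 ⊃ 3 = 4
¬(A ⊃ B) = ¬4 = 0
A ∨ C = 1 ∨ 2 = 2
¬(A ⊃ B) ∨ (A ∨ C) = 0 ∨ 2 = 2
¬(C ⊃ C) ∨ (¬(A ⊃ B) ∨ (A ∨ C)) = 0 ∨ 2 = 2
¬A = ¬1 = 3
¬A ⊃ C = 3 ⊃ 2 = 3
C ∨ C = 2 ∨ 2 = 2
C ⊃ C = 2 ⊃ 2 = 4
(C ∨ C) ⊃ (C ⊃ C) = 2 ⊃ 4 = 4
(¬A ⊃ C) ∨ ((C ∨ C) ⊃ (C ⊃ C)) = 3 ∨ 4 = 4
A ⊃ C = 1 ⊃ 2 = 4
(A ⊃ C) ∧ C = 4 ∧ 2 = 2
((¬A ⊃ C) ∨ ((C ∨ C) ⊃ (C ⊃ C))) ∨ ((A ⊃ C) ∧ C) = 4 ∨ 2 = 4
(¬(C ⊃ C) ∨ (¬(A ⊃ B) ∨ (A ∨ C))) ⊃ (((¬A ⊃ C) ∨ ((C ∨ C) ⊃ (C ⊃ C))) ∨ ((A ⊃ C) ∧ C)) = 2 ⊃ 4 = 4
A ∨ B = 1 ∨ 3 = 3
A ∧ C = 1 ∧ 2 = 1
(A ∧ C) ∧ A = 1 ∧ 1 = 1
(A ∨ B) ∨ ((A ∧ C) ∧ A) = 3 ∨ 1 = 3
A ∨ C = 1 ∨ 2 = 2
(A ∨ C) ∨ C = 2 ∨ 2 = 2
((A ∨ B) ∨ ((A ∧ C) ∧ A)) ∧ ((A ∨ C) ∨ C) = 3 ∧ 2 = 2
¬A = ¬1 = 3
B ∨ C = 3 ∨ 2 = 3
¬A ∧ (B ∨ C) = 3 ∧ 3 = 3
C ∧ C = 2 ∧ 2 = 2
(C ∧ C) ⊃ A = 2 ⊃ 1 = 3
(¬A ∧ (B ∨ C)) ∨ ((C ∧ C) ⊃ A) = 3 ∨ 3 = 3
(((A ∨ B) ∨ ((A ∧ C) ∧ A)) ∧ ((A ∨ C) ∨ C)) ⊃ ((¬A ∧ (B ∨ C)) ∨ ((C ∧ C) ⊃ A)) = 2 ⊃ 3 = 4
((¬(C ⊃ C) ∨ (¬(A ⊃ B) ∨ (A ∨ C))) ⊃ (((¬A ⊃ C) ∨ ((C ∨ C) ⊃ (C ⊃ C))) ∨ ((A ⊃ C) ∧ C))) ⊃ ((((A ∨ B) ∨ ((A ∧ C) ∧ A)) ∧ ((A ∨ C) ∨ C)) ⊃ ((¬A ∧ (B ∨ C)) ∨ ((C ∧ C) ⊃ A))) = 4 ⊃ 4 = 4

4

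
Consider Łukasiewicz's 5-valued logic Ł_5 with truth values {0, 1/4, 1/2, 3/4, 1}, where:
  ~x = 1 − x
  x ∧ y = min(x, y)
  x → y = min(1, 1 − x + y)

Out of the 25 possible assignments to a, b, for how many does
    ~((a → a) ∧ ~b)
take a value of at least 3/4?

10

value 1: 5 assignments (counts)
value 3/4: 5 assignments (counts)
value 1/2: 5 assignments
value 1/4: 5 assignments
value 0: 5 assignments
So 10 of the 25 assignments meet the threshold.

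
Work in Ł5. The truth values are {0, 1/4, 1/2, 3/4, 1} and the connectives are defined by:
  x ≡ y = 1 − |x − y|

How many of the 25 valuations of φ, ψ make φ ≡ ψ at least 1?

value 1: 5 assignments (counts)
value 3/4: 8 assignments
value 1/2: 6 assignments
value 1/4: 4 assignments
value 0: 2 assignments
So 5 of the 25 assignments meet the threshold.

5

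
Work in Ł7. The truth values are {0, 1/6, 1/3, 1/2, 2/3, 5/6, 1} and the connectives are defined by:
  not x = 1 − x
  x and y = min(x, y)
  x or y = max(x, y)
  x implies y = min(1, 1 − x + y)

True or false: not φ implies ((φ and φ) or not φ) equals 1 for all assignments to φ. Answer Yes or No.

φ = 0 ↦ 1
φ = 1/6 ↦ 1
φ = 1/3 ↦ 1
φ = 1/2 ↦ 1
φ = 2/3 ↦ 1
φ = 5/6 ↦ 1
φ = 1 ↦ 1
Every assignment gives a value ≥ 1.

Yes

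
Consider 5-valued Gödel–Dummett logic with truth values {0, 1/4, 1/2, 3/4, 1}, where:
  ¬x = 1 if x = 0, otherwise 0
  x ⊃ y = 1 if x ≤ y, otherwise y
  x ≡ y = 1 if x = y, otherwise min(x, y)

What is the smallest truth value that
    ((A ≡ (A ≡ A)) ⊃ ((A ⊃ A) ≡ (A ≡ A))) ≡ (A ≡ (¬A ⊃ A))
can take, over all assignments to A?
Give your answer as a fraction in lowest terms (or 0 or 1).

1/4

Take A = 1/4:
A ≡ A = 1/4 ≡ 1/4 = 1
A ≡ (A ≡ A) = 1/4 ≡ 1 = 1/4
A ⊃ A = 1/4 ⊃ 1/4 = 1
A ≡ A = 1/4 ≡ 1/4 = 1
(A ⊃ A) ≡ (A ≡ A) = 1 ≡ 1 = 1
(A ≡ (A ≡ A)) ⊃ ((A ⊃ A) ≡ (A ≡ A)) = 1/4 ⊃ 1 = 1
¬A = ¬1/4 = 0
¬A ⊃ A = 0 ⊃ 1/4 = 1
A ≡ (¬A ⊃ A) = 1/4 ≡ 1 = 1/4
((A ≡ (A ≡ A)) ⊃ ((A ⊃ A) ≡ (A ≡ A))) ≡ (A ≡ (¬A ⊃ A)) = 1 ≡ 1/4 = 1/4
No assignment yields a value below 1/4, so this is the minimum.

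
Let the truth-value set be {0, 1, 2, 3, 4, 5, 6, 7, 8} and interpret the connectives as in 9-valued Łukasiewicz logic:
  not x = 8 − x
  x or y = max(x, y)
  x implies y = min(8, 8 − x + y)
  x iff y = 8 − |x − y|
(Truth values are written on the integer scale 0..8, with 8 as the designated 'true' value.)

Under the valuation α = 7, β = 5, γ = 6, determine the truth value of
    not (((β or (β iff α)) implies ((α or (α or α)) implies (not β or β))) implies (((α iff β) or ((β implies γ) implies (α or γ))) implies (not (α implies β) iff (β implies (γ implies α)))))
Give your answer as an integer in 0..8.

β iff α = 5 iff 7 = 6
β or (β iff α) = 5 or 6 = 6
α or α = 7 or 7 = 7
α or (α or α) = 7 or 7 = 7
not β = not 5 = 3
not β or β = 3 or 5 = 5
(α or (α or α)) implies (not β or β) = 7 implies 5 = 6
(β or (β iff α)) implies ((α or (α or α)) implies (not β or β)) = 6 implies 6 = 8
α iff β = 7 iff 5 = 6
β implies γ = 5 implies 6 = 8
α or γ = 7 or 6 = 7
(β implies γ) implies (α or γ) = 8 implies 7 = 7
(α iff β) or ((β implies γ) implies (α or γ)) = 6 or 7 = 7
α implies β = 7 implies 5 = 6
not (α implies β) = not 6 = 2
γ implies α = 6 implies 7 = 8
β implies (γ implies α) = 5 implies 8 = 8
not (α implies β) iff (β implies (γ implies α)) = 2 iff 8 = 2
((α iff β) or ((β implies γ) implies (α or γ))) implies (not (α implies β) iff (β implies (γ implies α))) = 7 implies 2 = 3
((β or (β iff α)) implies ((α or (α or α)) implies (not β or β))) implies (((α iff β) or ((β implies γ) implies (α or γ))) implies (not (α implies β) iff (β implies (γ implies α)))) = 8 implies 3 = 3
not (((β or (β iff α)) implies ((α or (α or α)) implies (not β or β))) implies (((α iff β) or ((β implies γ) implies (α or γ))) implies (not (α implies β) iff (β implies (γ implies α))))) = not 3 = 5

5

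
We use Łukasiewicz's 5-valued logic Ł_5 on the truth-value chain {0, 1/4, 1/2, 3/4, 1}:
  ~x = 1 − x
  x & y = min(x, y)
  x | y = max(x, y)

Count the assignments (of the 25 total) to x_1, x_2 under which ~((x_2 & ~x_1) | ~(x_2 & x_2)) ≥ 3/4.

value 1: 1 assignment (counts)
value 3/4: 3 assignments (counts)
value 1/2: 7 assignments
value 1/4: 8 assignments
value 0: 6 assignments
So 4 of the 25 assignments meet the threshold.

4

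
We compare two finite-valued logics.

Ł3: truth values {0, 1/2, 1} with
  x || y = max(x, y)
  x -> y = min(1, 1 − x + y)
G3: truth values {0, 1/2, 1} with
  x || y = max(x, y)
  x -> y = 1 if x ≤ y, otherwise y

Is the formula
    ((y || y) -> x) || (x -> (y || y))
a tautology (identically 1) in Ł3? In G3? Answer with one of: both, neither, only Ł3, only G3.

In Ł3: every assignment gives 1 — tautology.
In G3: every assignment gives 1 — tautology.

both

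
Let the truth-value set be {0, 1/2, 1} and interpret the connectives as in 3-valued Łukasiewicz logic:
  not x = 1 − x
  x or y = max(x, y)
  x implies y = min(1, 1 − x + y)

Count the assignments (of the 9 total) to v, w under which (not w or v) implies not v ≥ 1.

5

v = 0, w = 0 ↦ 1  ≥
v = 0, w = 1/2 ↦ 1  ≥
v = 0, w = 1 ↦ 1  ≥
v = 1/2, w = 0 ↦ 1/2  <
v = 1/2, w = 1/2 ↦ 1  ≥
v = 1/2, w = 1 ↦ 1  ≥
v = 1, w = 0 ↦ 0  <
v = 1, w = 1/2 ↦ 0  <
v = 1, w = 1 ↦ 0  <
So 5 of the 9 assignments meet the threshold.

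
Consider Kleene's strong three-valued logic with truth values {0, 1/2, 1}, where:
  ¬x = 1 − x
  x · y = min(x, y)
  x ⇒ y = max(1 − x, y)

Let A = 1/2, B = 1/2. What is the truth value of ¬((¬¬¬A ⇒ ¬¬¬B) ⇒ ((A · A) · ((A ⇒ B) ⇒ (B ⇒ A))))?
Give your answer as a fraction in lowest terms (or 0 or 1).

¬A = ¬1/2 = 1/2
¬¬A = ¬1/2 = 1/2
¬¬¬A = ¬1/2 = 1/2
¬B = ¬1/2 = 1/2
¬¬B = ¬1/2 = 1/2
¬¬¬B = ¬1/2 = 1/2
¬¬¬A ⇒ ¬¬¬B = 1/2 ⇒ 1/2 = 1/2
A · A = 1/2 · 1/2 = 1/2
A ⇒ B = 1/2 ⇒ 1/2 = 1/2
B ⇒ A = 1/2 ⇒ 1/2 = 1/2
(A ⇒ B) ⇒ (B ⇒ A) = 1/2 ⇒ 1/2 = 1/2
(A · A) · ((A ⇒ B) ⇒ (B ⇒ A)) = 1/2 · 1/2 = 1/2
(¬¬¬A ⇒ ¬¬¬B) ⇒ ((A · A) · ((A ⇒ B) ⇒ (B ⇒ A))) = 1/2 ⇒ 1/2 = 1/2
¬((¬¬¬A ⇒ ¬¬¬B) ⇒ ((A · A) · ((A ⇒ B) ⇒ (B ⇒ A)))) = ¬1/2 = 1/2

1/2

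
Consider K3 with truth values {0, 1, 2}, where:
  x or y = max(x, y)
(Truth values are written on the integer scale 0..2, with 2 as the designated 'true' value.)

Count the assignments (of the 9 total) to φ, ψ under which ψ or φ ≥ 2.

5

φ = 0, ψ = 0 ↦ 0  <
φ = 0, ψ = 1 ↦ 1  <
φ = 0, ψ = 2 ↦ 2  ≥
φ = 1, ψ = 0 ↦ 1  <
φ = 1, ψ = 1 ↦ 1  <
φ = 1, ψ = 2 ↦ 2  ≥
φ = 2, ψ = 0 ↦ 2  ≥
φ = 2, ψ = 1 ↦ 2  ≥
φ = 2, ψ = 2 ↦ 2  ≥
So 5 of the 9 assignments meet the threshold.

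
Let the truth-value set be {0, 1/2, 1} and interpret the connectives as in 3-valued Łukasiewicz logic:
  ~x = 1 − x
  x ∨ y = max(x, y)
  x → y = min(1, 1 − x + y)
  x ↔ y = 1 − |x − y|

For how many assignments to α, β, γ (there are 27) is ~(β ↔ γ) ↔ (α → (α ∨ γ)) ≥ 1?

6

value 1: 6 assignments (counts)
value 1/2: 12 assignments
value 0: 9 assignments
So 6 of the 27 assignments meet the threshold.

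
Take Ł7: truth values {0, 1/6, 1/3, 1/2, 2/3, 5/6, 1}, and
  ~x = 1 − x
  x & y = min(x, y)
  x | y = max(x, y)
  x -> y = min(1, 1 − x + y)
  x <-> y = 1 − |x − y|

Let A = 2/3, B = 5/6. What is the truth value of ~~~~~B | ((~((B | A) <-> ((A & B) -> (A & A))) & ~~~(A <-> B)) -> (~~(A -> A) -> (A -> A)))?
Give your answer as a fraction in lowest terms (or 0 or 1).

~B = ~5/6 = 1/6
~~B = ~1/6 = 5/6
~~~B = ~5/6 = 1/6
~~~~B = ~1/6 = 5/6
~~~~~B = ~5/6 = 1/6
B | A = 5/6 | 2/3 = 5/6
A & B = 2/3 & 5/6 = 2/3
A & A = 2/3 & 2/3 = 2/3
(A & B) -> (A & A) = 2/3 -> 2/3 = 1
(B | A) <-> ((A & B) -> (A & A)) = 5/6 <-> 1 = 5/6
~((B | A) <-> ((A & B) -> (A & A))) = ~5/6 = 1/6
A <-> B = 2/3 <-> 5/6 = 5/6
~(A <-> B) = ~5/6 = 1/6
~~(A <-> B) = ~1/6 = 5/6
~~~(A <-> B) = ~5/6 = 1/6
~((B | A) <-> ((A & B) -> (A & A))) & ~~~(A <-> B) = 1/6 & 1/6 = 1/6
A -> A = 2/3 -> 2/3 = 1
~(A -> A) = ~1 = 0
~~(A -> A) = ~0 = 1
A -> A = 2/3 -> 2/3 = 1
~~(A -> A) -> (A -> A) = 1 -> 1 = 1
(~((B | A) <-> ((A & B) -> (A & A))) & ~~~(A <-> B)) -> (~~(A -> A) -> (A -> A)) = 1/6 -> 1 = 1
~~~~~B | ((~((B | A) <-> ((A & B) -> (A & A))) & ~~~(A <-> B)) -> (~~(A -> A) -> (A -> A))) = 1/6 | 1 = 1

1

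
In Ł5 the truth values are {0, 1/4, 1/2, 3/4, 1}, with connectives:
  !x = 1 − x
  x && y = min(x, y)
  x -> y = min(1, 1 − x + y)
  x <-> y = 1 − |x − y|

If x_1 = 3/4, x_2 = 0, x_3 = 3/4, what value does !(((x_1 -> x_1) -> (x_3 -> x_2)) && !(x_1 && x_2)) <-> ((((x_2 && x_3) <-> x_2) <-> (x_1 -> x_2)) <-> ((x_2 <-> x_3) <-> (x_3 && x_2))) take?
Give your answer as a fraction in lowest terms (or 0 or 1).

x_1 -> x_1 = 3/4 -> 3/4 = 1
x_3 -> x_2 = 3/4 -> 0 = 1/4
(x_1 -> x_1) -> (x_3 -> x_2) = 1 -> 1/4 = 1/4
x_1 && x_2 = 3/4 && 0 = 0
!(x_1 && x_2) = !0 = 1
((x_1 -> x_1) -> (x_3 -> x_2)) && !(x_1 && x_2) = 1/4 && 1 = 1/4
!(((x_1 -> x_1) -> (x_3 -> x_2)) && !(x_1 && x_2)) = !1/4 = 3/4
x_2 && x_3 = 0 && 3/4 = 0
(x_2 && x_3) <-> x_2 = 0 <-> 0 = 1
x_1 -> x_2 = 3/4 -> 0 = 1/4
((x_2 && x_3) <-> x_2) <-> (x_1 -> x_2) = 1 <-> 1/4 = 1/4
x_2 <-> x_3 = 0 <-> 3/4 = 1/4
x_3 && x_2 = 3/4 && 0 = 0
(x_2 <-> x_3) <-> (x_3 && x_2) = 1/4 <-> 0 = 3/4
(((x_2 && x_3) <-> x_2) <-> (x_1 -> x_2)) <-> ((x_2 <-> x_3) <-> (x_3 && x_2)) = 1/4 <-> 3/4 = 1/2
!(((x_1 -> x_1) -> (x_3 -> x_2)) && !(x_1 && x_2)) <-> ((((x_2 && x_3) <-> x_2) <-> (x_1 -> x_2)) <-> ((x_2 <-> x_3) <-> (x_3 && x_2))) = 3/4 <-> 1/2 = 3/4

3/4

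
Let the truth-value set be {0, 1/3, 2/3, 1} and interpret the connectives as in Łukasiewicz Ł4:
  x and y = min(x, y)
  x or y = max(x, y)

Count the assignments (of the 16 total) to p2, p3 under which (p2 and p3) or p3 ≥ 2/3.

8

p2 = 0, p3 = 0 ↦ 0  <
p2 = 0, p3 = 1/3 ↦ 1/3  <
p2 = 0, p3 = 2/3 ↦ 2/3  ≥
p2 = 0, p3 = 1 ↦ 1  ≥
p2 = 1/3, p3 = 0 ↦ 0  <
p2 = 1/3, p3 = 1/3 ↦ 1/3  <
p2 = 1/3, p3 = 2/3 ↦ 2/3  ≥
p2 = 1/3, p3 = 1 ↦ 1  ≥
p2 = 2/3, p3 = 0 ↦ 0  <
p2 = 2/3, p3 = 1/3 ↦ 1/3  <
p2 = 2/3, p3 = 2/3 ↦ 2/3  ≥
p2 = 2/3, p3 = 1 ↦ 1  ≥
p2 = 1, p3 = 0 ↦ 0  <
p2 = 1, p3 = 1/3 ↦ 1/3  <
p2 = 1, p3 = 2/3 ↦ 2/3  ≥
p2 = 1, p3 = 1 ↦ 1  ≥
So 8 of the 16 assignments meet the threshold.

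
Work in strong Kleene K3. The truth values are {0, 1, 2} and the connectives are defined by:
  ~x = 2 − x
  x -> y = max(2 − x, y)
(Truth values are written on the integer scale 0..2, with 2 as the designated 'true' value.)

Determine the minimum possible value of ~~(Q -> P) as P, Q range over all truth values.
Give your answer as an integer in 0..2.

0

Take P = 0, Q = 2:
Q -> P = 2 -> 0 = 0
~(Q -> P) = ~0 = 2
~~(Q -> P) = ~2 = 0
No assignment yields a value below 0, so this is the minimum.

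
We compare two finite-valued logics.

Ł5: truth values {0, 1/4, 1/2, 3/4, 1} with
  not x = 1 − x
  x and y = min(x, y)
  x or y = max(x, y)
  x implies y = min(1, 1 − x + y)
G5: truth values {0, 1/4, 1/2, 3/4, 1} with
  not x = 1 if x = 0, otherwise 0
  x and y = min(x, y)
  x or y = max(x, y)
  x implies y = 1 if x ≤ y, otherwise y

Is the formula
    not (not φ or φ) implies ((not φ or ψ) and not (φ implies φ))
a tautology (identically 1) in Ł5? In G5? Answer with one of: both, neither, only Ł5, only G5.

only G5

In Ł5: at φ = 1/4, ψ = 0 the value is 3/4 — not a tautology.
In G5: every assignment gives 1 — tautology.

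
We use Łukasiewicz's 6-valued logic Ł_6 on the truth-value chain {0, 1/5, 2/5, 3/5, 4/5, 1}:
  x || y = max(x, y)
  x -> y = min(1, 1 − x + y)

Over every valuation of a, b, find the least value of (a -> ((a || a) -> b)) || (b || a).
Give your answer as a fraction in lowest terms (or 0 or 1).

Take a = 3/5, b = 0:
a || a = 3/5 || 3/5 = 3/5
(a || a) -> b = 3/5 -> 0 = 2/5
a -> ((a || a) -> b) = 3/5 -> 2/5 = 4/5
b || a = 0 || 3/5 = 3/5
(a -> ((a || a) -> b)) || (b || a) = 4/5 || 3/5 = 4/5
No assignment yields a value below 4/5, so this is the minimum.

4/5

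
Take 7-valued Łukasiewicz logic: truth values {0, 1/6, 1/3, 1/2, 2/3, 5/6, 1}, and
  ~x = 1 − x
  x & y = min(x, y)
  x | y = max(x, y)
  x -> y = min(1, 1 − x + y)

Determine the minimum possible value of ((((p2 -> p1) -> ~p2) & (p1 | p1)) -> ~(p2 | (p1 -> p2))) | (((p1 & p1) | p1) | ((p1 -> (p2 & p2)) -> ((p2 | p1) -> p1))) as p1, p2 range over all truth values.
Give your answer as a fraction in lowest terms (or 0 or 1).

Take p1 = 1/2, p2 = 1:
p2 -> p1 = 1 -> 1/2 = 1/2
~p2 = ~1 = 0
(p2 -> p1) -> ~p2 = 1/2 -> 0 = 1/2
p1 | p1 = 1/2 | 1/2 = 1/2
((p2 -> p1) -> ~p2) & (p1 | p1) = 1/2 & 1/2 = 1/2
p1 -> p2 = 1/2 -> 1 = 1
p2 | (p1 -> p2) = 1 | 1 = 1
~(p2 | (p1 -> p2)) = ~1 = 0
(((p2 -> p1) -> ~p2) & (p1 | p1)) -> ~(p2 | (p1 -> p2)) = 1/2 -> 0 = 1/2
p1 & p1 = 1/2 & 1/2 = 1/2
(p1 & p1) | p1 = 1/2 | 1/2 = 1/2
p2 & p2 = 1 & 1 = 1
p1 -> (p2 & p2) = 1/2 -> 1 = 1
p2 | p1 = 1 | 1/2 = 1
(p2 | p1) -> p1 = 1 -> 1/2 = 1/2
(p1 -> (p2 & p2)) -> ((p2 | p1) -> p1) = 1 -> 1/2 = 1/2
((p1 & p1) | p1) | ((p1 -> (p2 & p2)) -> ((p2 | p1) -> p1)) = 1/2 | 1/2 = 1/2
((((p2 -> p1) -> ~p2) & (p1 | p1)) -> ~(p2 | (p1 -> p2))) | (((p1 & p1) | p1) | ((p1 -> (p2 & p2)) -> ((p2 | p1) -> p1))) = 1/2 | 1/2 = 1/2
No assignment yields a value below 1/2, so this is the minimum.

1/2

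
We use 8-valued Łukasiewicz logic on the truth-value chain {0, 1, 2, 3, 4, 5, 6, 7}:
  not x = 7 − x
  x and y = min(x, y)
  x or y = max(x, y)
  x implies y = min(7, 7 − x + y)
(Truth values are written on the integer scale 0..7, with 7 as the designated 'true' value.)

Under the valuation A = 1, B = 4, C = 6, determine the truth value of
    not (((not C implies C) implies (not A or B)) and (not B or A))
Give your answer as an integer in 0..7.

not C = not 6 = 1
not C implies C = 1 implies 6 = 7
not A = not 1 = 6
not A or B = 6 or 4 = 6
(not C implies C) implies (not A or B) = 7 implies 6 = 6
not B = not 4 = 3
not B or A = 3 or 1 = 3
((not C implies C) implies (not A or B)) and (not B or A) = 6 and 3 = 3
not (((not C implies C) implies (not A or B)) and (not B or A)) = not 3 = 4

4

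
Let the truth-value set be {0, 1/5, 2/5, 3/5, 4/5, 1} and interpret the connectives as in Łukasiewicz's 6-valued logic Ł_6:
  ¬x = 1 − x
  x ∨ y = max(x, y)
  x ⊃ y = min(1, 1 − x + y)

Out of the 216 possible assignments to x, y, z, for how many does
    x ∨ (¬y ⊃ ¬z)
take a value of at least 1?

value 1: 141 assignments (counts)
value 4/5: 35 assignments
value 3/5: 22 assignments
value 2/5: 12 assignments
value 1/5: 5 assignments
value 0: 1 assignment
So 141 of the 216 assignments meet the threshold.

141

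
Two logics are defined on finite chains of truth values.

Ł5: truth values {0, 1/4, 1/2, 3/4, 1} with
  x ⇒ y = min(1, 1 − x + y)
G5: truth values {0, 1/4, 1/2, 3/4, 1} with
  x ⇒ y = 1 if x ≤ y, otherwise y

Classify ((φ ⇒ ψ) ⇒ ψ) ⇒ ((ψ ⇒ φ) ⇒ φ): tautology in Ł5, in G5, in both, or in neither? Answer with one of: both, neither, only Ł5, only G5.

only Ł5

In Ł5: every assignment gives 1 — tautology.
In G5: at φ = 1/4, ψ = 0 the value is 1/4 — not a tautology.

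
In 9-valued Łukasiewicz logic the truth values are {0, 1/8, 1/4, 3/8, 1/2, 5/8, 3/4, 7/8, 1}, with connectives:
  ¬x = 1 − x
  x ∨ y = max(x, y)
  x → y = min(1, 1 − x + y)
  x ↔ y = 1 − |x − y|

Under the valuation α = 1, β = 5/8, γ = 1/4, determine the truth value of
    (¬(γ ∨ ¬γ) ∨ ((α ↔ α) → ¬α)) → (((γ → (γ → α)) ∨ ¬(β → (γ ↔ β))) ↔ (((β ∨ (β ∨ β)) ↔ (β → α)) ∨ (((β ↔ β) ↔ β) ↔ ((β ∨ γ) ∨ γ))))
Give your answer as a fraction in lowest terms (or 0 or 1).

¬γ = ¬1/4 = 3/4
γ ∨ ¬γ = 1/4 ∨ 3/4 = 3/4
¬(γ ∨ ¬γ) = ¬3/4 = 1/4
α ↔ α = 1 ↔ 1 = 1
¬α = ¬1 = 0
(α ↔ α) → ¬α = 1 → 0 = 0
¬(γ ∨ ¬γ) ∨ ((α ↔ α) → ¬α) = 1/4 ∨ 0 = 1/4
γ → α = 1/4 → 1 = 1
γ → (γ → α) = 1/4 → 1 = 1
γ ↔ β = 1/4 ↔ 5/8 = 5/8
β → (γ ↔ β) = 5/8 → 5/8 = 1
¬(β → (γ ↔ β)) = ¬1 = 0
(γ → (γ → α)) ∨ ¬(β → (γ ↔ β)) = 1 ∨ 0 = 1
β ∨ β = 5/8 ∨ 5/8 = 5/8
β ∨ (β ∨ β) = 5/8 ∨ 5/8 = 5/8
β → α = 5/8 → 1 = 1
(β ∨ (β ∨ β)) ↔ (β → α) = 5/8 ↔ 1 = 5/8
β ↔ β = 5/8 ↔ 5/8 = 1
(β ↔ β) ↔ β = 1 ↔ 5/8 = 5/8
β ∨ γ = 5/8 ∨ 1/4 = 5/8
(β ∨ γ) ∨ γ = 5/8 ∨ 1/4 = 5/8
((β ↔ β) ↔ β) ↔ ((β ∨ γ) ∨ γ) = 5/8 ↔ 5/8 = 1
((β ∨ (β ∨ β)) ↔ (β → α)) ∨ (((β ↔ β) ↔ β) ↔ ((β ∨ γ) ∨ γ)) = 5/8 ∨ 1 = 1
((γ → (γ → α)) ∨ ¬(β → (γ ↔ β))) ↔ (((β ∨ (β ∨ β)) ↔ (β → α)) ∨ (((β ↔ β) ↔ β) ↔ ((β ∨ γ) ∨ γ))) = 1 ↔ 1 = 1
(¬(γ ∨ ¬γ) ∨ ((α ↔ α) → ¬α)) → (((γ → (γ → α)) ∨ ¬(β → (γ ↔ β))) ↔ (((β ∨ (β ∨ β)) ↔ (β → α)) ∨ (((β ↔ β) ↔ β) ↔ ((β ∨ γ) ∨ γ)))) = 1/4 → 1 = 1

1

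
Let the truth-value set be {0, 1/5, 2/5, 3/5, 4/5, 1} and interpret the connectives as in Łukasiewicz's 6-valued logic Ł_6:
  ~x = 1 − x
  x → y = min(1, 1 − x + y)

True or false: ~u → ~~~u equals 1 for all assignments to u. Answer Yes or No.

u = 0 ↦ 1
u = 1/5 ↦ 1
u = 2/5 ↦ 1
u = 3/5 ↦ 1
u = 4/5 ↦ 1
u = 1 ↦ 1
Every assignment gives a value ≥ 1.

Yes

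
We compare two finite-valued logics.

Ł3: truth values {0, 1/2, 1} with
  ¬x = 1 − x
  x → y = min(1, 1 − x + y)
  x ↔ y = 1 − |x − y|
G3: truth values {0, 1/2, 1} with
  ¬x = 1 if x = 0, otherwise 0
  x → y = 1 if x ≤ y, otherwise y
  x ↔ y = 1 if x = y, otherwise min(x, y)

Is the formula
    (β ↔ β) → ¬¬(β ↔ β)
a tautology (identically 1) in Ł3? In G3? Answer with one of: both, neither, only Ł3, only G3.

both

In Ł3: every assignment gives 1 — tautology.
In G3: every assignment gives 1 — tautology.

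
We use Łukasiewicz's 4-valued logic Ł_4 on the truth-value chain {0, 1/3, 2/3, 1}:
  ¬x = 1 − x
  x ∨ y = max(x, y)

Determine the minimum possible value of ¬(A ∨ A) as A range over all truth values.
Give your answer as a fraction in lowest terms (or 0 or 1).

0

Take A = 1:
A ∨ A = 1 ∨ 1 = 1
¬(A ∨ A) = ¬1 = 0
No assignment yields a value below 0, so this is the minimum.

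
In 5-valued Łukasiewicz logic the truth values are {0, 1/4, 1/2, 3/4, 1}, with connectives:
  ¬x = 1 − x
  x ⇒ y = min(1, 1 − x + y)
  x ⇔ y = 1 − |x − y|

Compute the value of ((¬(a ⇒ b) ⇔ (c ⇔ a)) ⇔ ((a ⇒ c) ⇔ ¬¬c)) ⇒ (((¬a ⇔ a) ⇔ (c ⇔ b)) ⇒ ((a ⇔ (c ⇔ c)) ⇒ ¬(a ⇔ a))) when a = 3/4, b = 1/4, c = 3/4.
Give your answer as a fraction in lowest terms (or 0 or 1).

a ⇒ b = 3/4 ⇒ 1/4 = 1/2
¬(a ⇒ b) = ¬1/2 = 1/2
c ⇔ a = 3/4 ⇔ 3/4 = 1
¬(a ⇒ b) ⇔ (c ⇔ a) = 1/2 ⇔ 1 = 1/2
a ⇒ c = 3/4 ⇒ 3/4 = 1
¬c = ¬3/4 = 1/4
¬¬c = ¬1/4 = 3/4
(a ⇒ c) ⇔ ¬¬c = 1 ⇔ 3/4 = 3/4
(¬(a ⇒ b) ⇔ (c ⇔ a)) ⇔ ((a ⇒ c) ⇔ ¬¬c) = 1/2 ⇔ 3/4 = 3/4
¬a = ¬3/4 = 1/4
¬a ⇔ a = 1/4 ⇔ 3/4 = 1/2
c ⇔ b = 3/4 ⇔ 1/4 = 1/2
(¬a ⇔ a) ⇔ (c ⇔ b) = 1/2 ⇔ 1/2 = 1
c ⇔ c = 3/4 ⇔ 3/4 = 1
a ⇔ (c ⇔ c) = 3/4 ⇔ 1 = 3/4
a ⇔ a = 3/4 ⇔ 3/4 = 1
¬(a ⇔ a) = ¬1 = 0
(a ⇔ (c ⇔ c)) ⇒ ¬(a ⇔ a) = 3/4 ⇒ 0 = 1/4
((¬a ⇔ a) ⇔ (c ⇔ b)) ⇒ ((a ⇔ (c ⇔ c)) ⇒ ¬(a ⇔ a)) = 1 ⇒ 1/4 = 1/4
((¬(a ⇒ b) ⇔ (c ⇔ a)) ⇔ ((a ⇒ c) ⇔ ¬¬c)) ⇒ (((¬a ⇔ a) ⇔ (c ⇔ b)) ⇒ ((a ⇔ (c ⇔ c)) ⇒ ¬(a ⇔ a))) = 3/4 ⇒ 1/4 = 1/2

1/2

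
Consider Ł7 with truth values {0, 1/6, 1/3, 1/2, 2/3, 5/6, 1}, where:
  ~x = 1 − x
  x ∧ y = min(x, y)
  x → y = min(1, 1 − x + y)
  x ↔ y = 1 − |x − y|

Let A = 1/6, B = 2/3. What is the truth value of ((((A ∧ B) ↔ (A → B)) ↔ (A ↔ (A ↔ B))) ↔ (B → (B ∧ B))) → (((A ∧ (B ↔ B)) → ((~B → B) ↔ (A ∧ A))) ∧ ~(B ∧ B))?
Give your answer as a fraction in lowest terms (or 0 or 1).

5/6

A ∧ B = 1/6 ∧ 2/3 = 1/6
A → B = 1/6 → 2/3 = 1
(A ∧ B) ↔ (A → B) = 1/6 ↔ 1 = 1/6
A ↔ B = 1/6 ↔ 2/3 = 1/2
A ↔ (A ↔ B) = 1/6 ↔ 1/2 = 2/3
((A ∧ B) ↔ (A → B)) ↔ (A ↔ (A ↔ B)) = 1/6 ↔ 2/3 = 1/2
B ∧ B = 2/3 ∧ 2/3 = 2/3
B → (B ∧ B) = 2/3 → 2/3 = 1
(((A ∧ B) ↔ (A → B)) ↔ (A ↔ (A ↔ B))) ↔ (B → (B ∧ B)) = 1/2 ↔ 1 = 1/2
B ↔ B = 2/3 ↔ 2/3 = 1
A ∧ (B ↔ B) = 1/6 ∧ 1 = 1/6
~B = ~2/3 = 1/3
~B → B = 1/3 → 2/3 = 1
A ∧ A = 1/6 ∧ 1/6 = 1/6
(~B → B) ↔ (A ∧ A) = 1 ↔ 1/6 = 1/6
(A ∧ (B ↔ B)) → ((~B → B) ↔ (A ∧ A)) = 1/6 → 1/6 = 1
B ∧ B = 2/3 ∧ 2/3 = 2/3
~(B ∧ B) = ~2/3 = 1/3
((A ∧ (B ↔ B)) → ((~B → B) ↔ (A ∧ A))) ∧ ~(B ∧ B) = 1 ∧ 1/3 = 1/3
((((A ∧ B) ↔ (A → B)) ↔ (A ↔ (A ↔ B))) ↔ (B → (B ∧ B))) → (((A ∧ (B ↔ B)) → ((~B → B) ↔ (A ∧ A))) ∧ ~(B ∧ B)) = 1/2 → 1/3 = 5/6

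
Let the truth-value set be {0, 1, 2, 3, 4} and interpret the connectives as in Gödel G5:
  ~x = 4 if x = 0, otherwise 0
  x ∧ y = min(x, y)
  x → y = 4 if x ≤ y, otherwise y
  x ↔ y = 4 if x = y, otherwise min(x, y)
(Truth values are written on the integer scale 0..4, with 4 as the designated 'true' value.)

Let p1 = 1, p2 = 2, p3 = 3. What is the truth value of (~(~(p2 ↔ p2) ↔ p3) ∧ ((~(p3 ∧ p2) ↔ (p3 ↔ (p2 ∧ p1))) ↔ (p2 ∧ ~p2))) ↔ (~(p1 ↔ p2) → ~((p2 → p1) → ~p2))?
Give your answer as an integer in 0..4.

4

p2 ↔ p2 = 2 ↔ 2 = 4
~(p2 ↔ p2) = ~4 = 0
~(p2 ↔ p2) ↔ p3 = 0 ↔ 3 = 0
~(~(p2 ↔ p2) ↔ p3) = ~0 = 4
p3 ∧ p2 = 3 ∧ 2 = 2
~(p3 ∧ p2) = ~2 = 0
p2 ∧ p1 = 2 ∧ 1 = 1
p3 ↔ (p2 ∧ p1) = 3 ↔ 1 = 1
~(p3 ∧ p2) ↔ (p3 ↔ (p2 ∧ p1)) = 0 ↔ 1 = 0
~p2 = ~2 = 0
p2 ∧ ~p2 = 2 ∧ 0 = 0
(~(p3 ∧ p2) ↔ (p3 ↔ (p2 ∧ p1))) ↔ (p2 ∧ ~p2) = 0 ↔ 0 = 4
~(~(p2 ↔ p2) ↔ p3) ∧ ((~(p3 ∧ p2) ↔ (p3 ↔ (p2 ∧ p1))) ↔ (p2 ∧ ~p2)) = 4 ∧ 4 = 4
p1 ↔ p2 = 1 ↔ 2 = 1
~(p1 ↔ p2) = ~1 = 0
p2 → p1 = 2 → 1 = 1
~p2 = ~2 = 0
(p2 → p1) → ~p2 = 1 → 0 = 0
~((p2 → p1) → ~p2) = ~0 = 4
~(p1 ↔ p2) → ~((p2 → p1) → ~p2) = 0 → 4 = 4
(~(~(p2 ↔ p2) ↔ p3) ∧ ((~(p3 ∧ p2) ↔ (p3 ↔ (p2 ∧ p1))) ↔ (p2 ∧ ~p2))) ↔ (~(p1 ↔ p2) → ~((p2 → p1) → ~p2)) = 4 ↔ 4 = 4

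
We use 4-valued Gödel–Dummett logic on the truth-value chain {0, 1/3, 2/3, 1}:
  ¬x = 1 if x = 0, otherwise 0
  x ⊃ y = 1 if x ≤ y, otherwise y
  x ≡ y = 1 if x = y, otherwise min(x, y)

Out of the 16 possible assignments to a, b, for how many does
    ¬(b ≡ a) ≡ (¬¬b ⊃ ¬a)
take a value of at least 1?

15

a = 0, b = 0 ↦ 0  <
a = 0, b = 1/3 ↦ 1  ≥
a = 0, b = 2/3 ↦ 1  ≥
a = 0, b = 1 ↦ 1  ≥
a = 1/3, b = 0 ↦ 1  ≥
a = 1/3, b = 1/3 ↦ 1  ≥
a = 1/3, b = 2/3 ↦ 1  ≥
a = 1/3, b = 1 ↦ 1  ≥
a = 2/3, b = 0 ↦ 1  ≥
a = 2/3, b = 1/3 ↦ 1  ≥
a = 2/3, b = 2/3 ↦ 1  ≥
a = 2/3, b = 1 ↦ 1  ≥
a = 1, b = 0 ↦ 1  ≥
a = 1, b = 1/3 ↦ 1  ≥
a = 1, b = 2/3 ↦ 1  ≥
a = 1, b = 1 ↦ 1  ≥
So 15 of the 16 assignments meet the threshold.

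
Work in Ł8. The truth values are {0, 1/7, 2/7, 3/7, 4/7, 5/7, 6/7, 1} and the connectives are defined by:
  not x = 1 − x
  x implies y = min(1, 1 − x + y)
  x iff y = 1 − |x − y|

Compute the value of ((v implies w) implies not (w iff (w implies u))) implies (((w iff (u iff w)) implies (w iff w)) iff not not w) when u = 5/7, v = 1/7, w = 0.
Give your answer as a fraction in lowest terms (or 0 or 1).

v implies w = 1/7 implies 0 = 6/7
w implies u = 0 implies 5/7 = 1
w iff (w implies u) = 0 iff 1 = 0
not (w iff (w implies u)) = not 0 = 1
(v implies w) implies not (w iff (w implies u)) = 6/7 implies 1 = 1
u iff w = 5/7 iff 0 = 2/7
w iff (u iff w) = 0 iff 2/7 = 5/7
w iff w = 0 iff 0 = 1
(w iff (u iff w)) implies (w iff w) = 5/7 implies 1 = 1
not w = not 0 = 1
not not w = not 1 = 0
((w iff (u iff w)) implies (w iff w)) iff not not w = 1 iff 0 = 0
((v implies w) implies not (w iff (w implies u))) implies (((w iff (u iff w)) implies (w iff w)) iff not not w) = 1 implies 0 = 0

0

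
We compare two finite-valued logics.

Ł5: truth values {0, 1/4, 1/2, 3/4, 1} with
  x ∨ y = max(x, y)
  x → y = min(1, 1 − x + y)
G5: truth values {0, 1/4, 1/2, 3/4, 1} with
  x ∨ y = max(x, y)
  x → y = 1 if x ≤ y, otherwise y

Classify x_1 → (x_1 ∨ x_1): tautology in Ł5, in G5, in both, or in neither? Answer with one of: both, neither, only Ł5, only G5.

In Ł5: every assignment gives 1 — tautology.
In G5: every assignment gives 1 — tautology.

both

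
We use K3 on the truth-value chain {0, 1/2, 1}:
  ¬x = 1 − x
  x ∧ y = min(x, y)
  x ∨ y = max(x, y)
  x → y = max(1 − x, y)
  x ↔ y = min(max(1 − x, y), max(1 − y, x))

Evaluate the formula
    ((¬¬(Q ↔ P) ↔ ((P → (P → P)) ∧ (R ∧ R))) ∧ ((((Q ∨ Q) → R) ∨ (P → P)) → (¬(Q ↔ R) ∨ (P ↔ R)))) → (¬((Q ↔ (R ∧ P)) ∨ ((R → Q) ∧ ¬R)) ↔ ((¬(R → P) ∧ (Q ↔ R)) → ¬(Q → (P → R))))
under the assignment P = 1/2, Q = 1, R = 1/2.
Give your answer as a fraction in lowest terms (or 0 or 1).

1/2

Q ↔ P = 1 ↔ 1/2 = 1/2
¬(Q ↔ P) = ¬1/2 = 1/2
¬¬(Q ↔ P) = ¬1/2 = 1/2
P → P = 1/2 → 1/2 = 1/2
P → (P → P) = 1/2 → 1/2 = 1/2
R ∧ R = 1/2 ∧ 1/2 = 1/2
(P → (P → P)) ∧ (R ∧ R) = 1/2 ∧ 1/2 = 1/2
¬¬(Q ↔ P) ↔ ((P → (P → P)) ∧ (R ∧ R)) = 1/2 ↔ 1/2 = 1/2
Q ∨ Q = 1 ∨ 1 = 1
(Q ∨ Q) → R = 1 → 1/2 = 1/2
P → P = 1/2 → 1/2 = 1/2
((Q ∨ Q) → R) ∨ (P → P) = 1/2 ∨ 1/2 = 1/2
Q ↔ R = 1 ↔ 1/2 = 1/2
¬(Q ↔ R) = ¬1/2 = 1/2
P ↔ R = 1/2 ↔ 1/2 = 1/2
¬(Q ↔ R) ∨ (P ↔ R) = 1/2 ∨ 1/2 = 1/2
(((Q ∨ Q) → R) ∨ (P → P)) → (¬(Q ↔ R) ∨ (P ↔ R)) = 1/2 → 1/2 = 1/2
(¬¬(Q ↔ P) ↔ ((P → (P → P)) ∧ (R ∧ R))) ∧ ((((Q ∨ Q) → R) ∨ (P → P)) → (¬(Q ↔ R) ∨ (P ↔ R))) = 1/2 ∧ 1/2 = 1/2
R ∧ P = 1/2 ∧ 1/2 = 1/2
Q ↔ (R ∧ P) = 1 ↔ 1/2 = 1/2
R → Q = 1/2 → 1 = 1
¬R = ¬1/2 = 1/2
(R → Q) ∧ ¬R = 1 ∧ 1/2 = 1/2
(Q ↔ (R ∧ P)) ∨ ((R → Q) ∧ ¬R) = 1/2 ∨ 1/2 = 1/2
¬((Q ↔ (R ∧ P)) ∨ ((R → Q) ∧ ¬R)) = ¬1/2 = 1/2
R → P = 1/2 → 1/2 = 1/2
¬(R → P) = ¬1/2 = 1/2
Q ↔ R = 1 ↔ 1/2 = 1/2
¬(R → P) ∧ (Q ↔ R) = 1/2 ∧ 1/2 = 1/2
P → R = 1/2 → 1/2 = 1/2
Q → (P → R) = 1 → 1/2 = 1/2
¬(Q → (P → R)) = ¬1/2 = 1/2
(¬(R → P) ∧ (Q ↔ R)) → ¬(Q → (P → R)) = 1/2 → 1/2 = 1/2
¬((Q ↔ (R ∧ P)) ∨ ((R → Q) ∧ ¬R)) ↔ ((¬(R → P) ∧ (Q ↔ R)) → ¬(Q → (P → R))) = 1/2 ↔ 1/2 = 1/2
((¬¬(Q ↔ P) ↔ ((P → (P → P)) ∧ (R ∧ R))) ∧ ((((Q ∨ Q) → R) ∨ (P → P)) → (¬(Q ↔ R) ∨ (P ↔ R)))) → (¬((Q ↔ (R ∧ P)) ∨ ((R → Q) ∧ ¬R)) ↔ ((¬(R → P) ∧ (Q ↔ R)) → ¬(Q → (P → R)))) = 1/2 → 1/2 = 1/2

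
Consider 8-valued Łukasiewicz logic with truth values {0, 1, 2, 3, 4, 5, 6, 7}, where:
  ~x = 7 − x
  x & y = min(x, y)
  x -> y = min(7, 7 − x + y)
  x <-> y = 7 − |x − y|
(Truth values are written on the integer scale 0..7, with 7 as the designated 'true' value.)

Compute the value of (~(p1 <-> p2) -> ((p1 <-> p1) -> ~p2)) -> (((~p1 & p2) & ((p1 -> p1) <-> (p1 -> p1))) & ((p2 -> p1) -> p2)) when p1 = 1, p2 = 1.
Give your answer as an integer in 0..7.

p1 <-> p2 = 1 <-> 1 = 7
~(p1 <-> p2) = ~7 = 0
p1 <-> p1 = 1 <-> 1 = 7
~p2 = ~1 = 6
(p1 <-> p1) -> ~p2 = 7 -> 6 = 6
~(p1 <-> p2) -> ((p1 <-> p1) -> ~p2) = 0 -> 6 = 7
~p1 = ~1 = 6
~p1 & p2 = 6 & 1 = 1
p1 -> p1 = 1 -> 1 = 7
p1 -> p1 = 1 -> 1 = 7
(p1 -> p1) <-> (p1 -> p1) = 7 <-> 7 = 7
(~p1 & p2) & ((p1 -> p1) <-> (p1 -> p1)) = 1 & 7 = 1
p2 -> p1 = 1 -> 1 = 7
(p2 -> p1) -> p2 = 7 -> 1 = 1
((~p1 & p2) & ((p1 -> p1) <-> (p1 -> p1))) & ((p2 -> p1) -> p2) = 1 & 1 = 1
(~(p1 <-> p2) -> ((p1 <-> p1) -> ~p2)) -> (((~p1 & p2) & ((p1 -> p1) <-> (p1 -> p1))) & ((p2 -> p1) -> p2)) = 7 -> 1 = 1

1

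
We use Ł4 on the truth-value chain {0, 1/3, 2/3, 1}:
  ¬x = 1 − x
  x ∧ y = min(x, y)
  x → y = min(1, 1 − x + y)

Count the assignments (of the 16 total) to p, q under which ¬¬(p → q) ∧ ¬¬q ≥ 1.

p = 0, q = 0 ↦ 0  <
p = 0, q = 1/3 ↦ 1/3  <
p = 0, q = 2/3 ↦ 2/3  <
p = 0, q = 1 ↦ 1  ≥
p = 1/3, q = 0 ↦ 0  <
p = 1/3, q = 1/3 ↦ 1/3  <
p = 1/3, q = 2/3 ↦ 2/3  <
p = 1/3, q = 1 ↦ 1  ≥
p = 2/3, q = 0 ↦ 0  <
p = 2/3, q = 1/3 ↦ 1/3  <
p = 2/3, q = 2/3 ↦ 2/3  <
p = 2/3, q = 1 ↦ 1  ≥
p = 1, q = 0 ↦ 0  <
p = 1, q = 1/3 ↦ 1/3  <
p = 1, q = 2/3 ↦ 2/3  <
p = 1, q = 1 ↦ 1  ≥
So 4 of the 16 assignments meet the threshold.

4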